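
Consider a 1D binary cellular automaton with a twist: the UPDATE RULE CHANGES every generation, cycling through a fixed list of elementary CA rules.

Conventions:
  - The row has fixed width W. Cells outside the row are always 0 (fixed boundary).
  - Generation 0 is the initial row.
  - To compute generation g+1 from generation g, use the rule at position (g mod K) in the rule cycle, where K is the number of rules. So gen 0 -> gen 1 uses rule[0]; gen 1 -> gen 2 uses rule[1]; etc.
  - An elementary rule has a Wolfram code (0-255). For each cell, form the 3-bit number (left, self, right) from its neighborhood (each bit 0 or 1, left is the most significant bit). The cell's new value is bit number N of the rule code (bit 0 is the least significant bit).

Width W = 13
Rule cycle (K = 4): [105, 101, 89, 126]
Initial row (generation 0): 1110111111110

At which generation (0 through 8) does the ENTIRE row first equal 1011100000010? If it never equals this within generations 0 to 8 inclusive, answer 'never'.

Answer: 1

Derivation:
Gen 0: 1110111111110
Gen 1 (rule 105): 1011100000010
Gen 2 (rule 101): 1100101111010
Gen 3 (rule 89): 1110001001001
Gen 4 (rule 126): 1011011111111
Gen 5 (rule 105): 0111110000001
Gen 6 (rule 101): 0000010111101
Gen 7 (rule 89): 1111000100100
Gen 8 (rule 126): 1001101111110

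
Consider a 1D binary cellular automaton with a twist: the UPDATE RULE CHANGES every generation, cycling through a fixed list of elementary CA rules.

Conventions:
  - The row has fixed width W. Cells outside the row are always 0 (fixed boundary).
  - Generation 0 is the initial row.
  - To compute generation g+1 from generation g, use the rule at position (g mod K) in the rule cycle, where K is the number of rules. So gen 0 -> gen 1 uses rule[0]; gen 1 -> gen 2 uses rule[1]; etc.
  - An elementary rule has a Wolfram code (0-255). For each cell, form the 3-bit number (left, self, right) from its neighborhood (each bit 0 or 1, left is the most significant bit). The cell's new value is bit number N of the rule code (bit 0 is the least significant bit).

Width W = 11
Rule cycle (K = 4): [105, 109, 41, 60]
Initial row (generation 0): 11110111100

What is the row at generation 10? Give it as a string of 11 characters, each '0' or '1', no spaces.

Gen 0: 11110111100
Gen 1 (rule 105): 10011100101
Gen 2 (rule 109): 10010100111
Gen 3 (rule 41): 00001000100
Gen 4 (rule 60): 00001100110
Gen 5 (rule 105): 11101100110
Gen 6 (rule 109): 10111100110
Gen 7 (rule 41): 01100000100
Gen 8 (rule 60): 01010000110
Gen 9 (rule 105): 00100110110
Gen 10 (rule 109): 10100111110

Answer: 10100111110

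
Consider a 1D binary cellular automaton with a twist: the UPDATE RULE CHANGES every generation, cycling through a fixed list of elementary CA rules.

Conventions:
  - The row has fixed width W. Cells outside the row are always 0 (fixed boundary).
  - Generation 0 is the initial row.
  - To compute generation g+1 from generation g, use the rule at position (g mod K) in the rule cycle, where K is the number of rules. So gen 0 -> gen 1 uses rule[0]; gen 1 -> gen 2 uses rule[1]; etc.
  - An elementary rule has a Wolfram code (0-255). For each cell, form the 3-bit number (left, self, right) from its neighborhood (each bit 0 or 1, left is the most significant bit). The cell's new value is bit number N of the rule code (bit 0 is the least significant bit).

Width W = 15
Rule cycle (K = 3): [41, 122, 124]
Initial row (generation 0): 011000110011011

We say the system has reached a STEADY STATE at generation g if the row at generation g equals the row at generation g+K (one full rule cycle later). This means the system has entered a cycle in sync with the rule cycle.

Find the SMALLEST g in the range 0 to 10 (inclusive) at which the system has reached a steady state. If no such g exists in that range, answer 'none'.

Answer: none

Derivation:
Gen 0: 011000110011011
Gen 1 (rule 41): 010010100010110
Gen 2 (rule 122): 101101010101111
Gen 3 (rule 124): 111111111111001
Gen 4 (rule 41): 100000000000000
Gen 5 (rule 122): 010000000000000
Gen 6 (rule 124): 011000000000000
Gen 7 (rule 41): 010011111111111
Gen 8 (rule 122): 101110000000001
Gen 9 (rule 124): 111011000000001
Gen 10 (rule 41): 100110011111100
Gen 11 (rule 122): 011111110000110
Gen 12 (rule 124): 010000011000111
Gen 13 (rule 41): 000111010010100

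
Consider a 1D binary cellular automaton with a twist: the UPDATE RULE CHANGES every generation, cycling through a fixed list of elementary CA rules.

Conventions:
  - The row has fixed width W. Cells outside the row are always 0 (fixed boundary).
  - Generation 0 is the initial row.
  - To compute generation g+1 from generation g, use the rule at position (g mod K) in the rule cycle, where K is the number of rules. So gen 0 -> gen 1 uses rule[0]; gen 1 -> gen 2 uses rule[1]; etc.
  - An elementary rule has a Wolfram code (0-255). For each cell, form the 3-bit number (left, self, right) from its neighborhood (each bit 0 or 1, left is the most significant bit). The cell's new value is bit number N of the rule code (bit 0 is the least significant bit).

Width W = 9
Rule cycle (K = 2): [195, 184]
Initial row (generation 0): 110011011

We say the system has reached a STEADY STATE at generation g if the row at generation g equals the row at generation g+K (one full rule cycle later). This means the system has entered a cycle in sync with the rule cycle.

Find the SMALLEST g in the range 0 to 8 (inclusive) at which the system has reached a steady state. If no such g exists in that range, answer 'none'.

Answer: none

Derivation:
Gen 0: 110011011
Gen 1 (rule 195): 010101001
Gen 2 (rule 184): 001010100
Gen 3 (rule 195): 110000001
Gen 4 (rule 184): 101000000
Gen 5 (rule 195): 000011111
Gen 6 (rule 184): 000011110
Gen 7 (rule 195): 111101110
Gen 8 (rule 184): 111011101
Gen 9 (rule 195): 011001100
Gen 10 (rule 184): 010101010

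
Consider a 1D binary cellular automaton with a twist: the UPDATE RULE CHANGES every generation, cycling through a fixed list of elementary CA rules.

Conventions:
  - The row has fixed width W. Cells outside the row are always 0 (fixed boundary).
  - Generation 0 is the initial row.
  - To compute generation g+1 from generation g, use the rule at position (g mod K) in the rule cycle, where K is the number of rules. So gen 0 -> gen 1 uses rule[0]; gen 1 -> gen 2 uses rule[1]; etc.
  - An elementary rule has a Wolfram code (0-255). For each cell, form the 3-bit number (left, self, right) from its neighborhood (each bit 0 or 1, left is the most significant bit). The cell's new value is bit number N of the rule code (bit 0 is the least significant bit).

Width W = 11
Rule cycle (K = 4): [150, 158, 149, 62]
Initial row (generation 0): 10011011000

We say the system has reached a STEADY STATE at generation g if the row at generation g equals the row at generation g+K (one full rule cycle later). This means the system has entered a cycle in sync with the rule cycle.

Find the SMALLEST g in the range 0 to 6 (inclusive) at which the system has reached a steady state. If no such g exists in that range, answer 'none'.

Gen 0: 10011011000
Gen 1 (rule 150): 11100000100
Gen 2 (rule 158): 11010001110
Gen 3 (rule 149): 00011100101
Gen 4 (rule 62): 00110011111
Gen 5 (rule 150): 01001101110
Gen 6 (rule 158): 11111001101
Gen 7 (rule 149): 01110100001
Gen 8 (rule 62): 11001110011
Gen 9 (rule 150): 00110101100
Gen 10 (rule 158): 01100101010

Answer: none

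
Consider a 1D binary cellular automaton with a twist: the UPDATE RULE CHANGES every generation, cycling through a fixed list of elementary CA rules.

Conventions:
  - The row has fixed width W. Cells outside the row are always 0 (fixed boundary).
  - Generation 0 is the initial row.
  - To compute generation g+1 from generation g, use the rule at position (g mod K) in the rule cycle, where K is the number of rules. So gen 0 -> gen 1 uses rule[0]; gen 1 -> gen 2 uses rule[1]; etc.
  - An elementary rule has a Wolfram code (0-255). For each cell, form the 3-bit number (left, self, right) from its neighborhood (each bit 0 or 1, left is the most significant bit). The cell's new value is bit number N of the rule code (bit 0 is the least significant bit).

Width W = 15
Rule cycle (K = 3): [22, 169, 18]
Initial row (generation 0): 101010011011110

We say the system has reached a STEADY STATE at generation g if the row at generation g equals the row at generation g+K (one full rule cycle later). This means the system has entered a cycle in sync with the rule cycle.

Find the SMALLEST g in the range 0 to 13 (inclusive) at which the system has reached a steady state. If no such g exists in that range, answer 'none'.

Answer: 12

Derivation:
Gen 0: 101010011011110
Gen 1 (rule 22): 101011100000001
Gen 2 (rule 169): 010111001111100
Gen 3 (rule 18): 100000110000010
Gen 4 (rule 22): 110001001000111
Gen 5 (rule 169): 100100000010110
Gen 6 (rule 18): 011010000100001
Gen 7 (rule 22): 100011001110011
Gen 8 (rule 169): 001010001100010
Gen 9 (rule 18): 010001010010101
Gen 10 (rule 22): 111011011110101
Gen 11 (rule 169): 110110111101010
Gen 12 (rule 18): 000000000000001
Gen 13 (rule 22): 000000000000011
Gen 14 (rule 169): 111111111111010
Gen 15 (rule 18): 000000000000001
Gen 16 (rule 22): 000000000000011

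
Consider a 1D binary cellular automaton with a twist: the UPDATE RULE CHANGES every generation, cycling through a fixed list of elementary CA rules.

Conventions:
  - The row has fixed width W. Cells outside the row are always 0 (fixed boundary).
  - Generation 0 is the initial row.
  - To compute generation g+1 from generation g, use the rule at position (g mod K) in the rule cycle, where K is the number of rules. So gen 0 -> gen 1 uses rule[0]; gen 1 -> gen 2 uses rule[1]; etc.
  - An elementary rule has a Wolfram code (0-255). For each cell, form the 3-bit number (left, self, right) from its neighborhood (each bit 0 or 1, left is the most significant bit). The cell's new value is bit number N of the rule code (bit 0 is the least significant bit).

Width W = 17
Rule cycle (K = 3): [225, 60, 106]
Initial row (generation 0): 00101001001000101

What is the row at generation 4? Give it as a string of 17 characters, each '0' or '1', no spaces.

Answer: 01111011110011111

Derivation:
Gen 0: 00101001001000101
Gen 1 (rule 225): 10010000000010010
Gen 2 (rule 60): 11011000000011011
Gen 3 (rule 106): 11111000000111111
Gen 4 (rule 225): 01111011110011111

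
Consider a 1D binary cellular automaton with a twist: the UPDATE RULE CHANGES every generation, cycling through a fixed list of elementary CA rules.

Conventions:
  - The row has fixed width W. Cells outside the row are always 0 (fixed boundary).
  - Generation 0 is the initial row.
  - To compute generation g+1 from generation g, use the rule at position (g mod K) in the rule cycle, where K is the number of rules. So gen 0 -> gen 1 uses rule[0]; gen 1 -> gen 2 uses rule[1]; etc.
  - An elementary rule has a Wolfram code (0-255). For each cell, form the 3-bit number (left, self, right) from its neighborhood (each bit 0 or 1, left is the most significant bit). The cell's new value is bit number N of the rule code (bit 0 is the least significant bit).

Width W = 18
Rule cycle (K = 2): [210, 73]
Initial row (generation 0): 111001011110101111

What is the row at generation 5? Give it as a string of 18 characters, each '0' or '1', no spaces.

Answer: 010100111111101011

Derivation:
Gen 0: 111001011110101111
Gen 1 (rule 210): 011110001110000111
Gen 2 (rule 73): 010010101010110101
Gen 3 (rule 210): 101100000000010000
Gen 4 (rule 73): 001101111111000111
Gen 5 (rule 210): 010100111111101011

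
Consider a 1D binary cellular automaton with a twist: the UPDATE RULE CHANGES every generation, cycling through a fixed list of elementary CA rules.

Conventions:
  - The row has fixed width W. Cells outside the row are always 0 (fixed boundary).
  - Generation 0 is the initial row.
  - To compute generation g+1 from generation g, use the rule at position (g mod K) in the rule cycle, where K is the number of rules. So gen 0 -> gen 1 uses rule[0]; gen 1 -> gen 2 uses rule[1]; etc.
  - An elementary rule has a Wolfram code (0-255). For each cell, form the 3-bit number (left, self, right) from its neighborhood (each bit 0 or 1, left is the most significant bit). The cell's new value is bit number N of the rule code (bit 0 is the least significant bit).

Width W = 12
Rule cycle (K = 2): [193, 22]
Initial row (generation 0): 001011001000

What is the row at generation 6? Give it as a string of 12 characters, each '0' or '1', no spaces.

Gen 0: 001011001000
Gen 1 (rule 193): 100001000011
Gen 2 (rule 22): 110011100100
Gen 3 (rule 193): 010001100001
Gen 4 (rule 22): 111010010011
Gen 5 (rule 193): 011000000001
Gen 6 (rule 22): 100100000011

Answer: 100100000011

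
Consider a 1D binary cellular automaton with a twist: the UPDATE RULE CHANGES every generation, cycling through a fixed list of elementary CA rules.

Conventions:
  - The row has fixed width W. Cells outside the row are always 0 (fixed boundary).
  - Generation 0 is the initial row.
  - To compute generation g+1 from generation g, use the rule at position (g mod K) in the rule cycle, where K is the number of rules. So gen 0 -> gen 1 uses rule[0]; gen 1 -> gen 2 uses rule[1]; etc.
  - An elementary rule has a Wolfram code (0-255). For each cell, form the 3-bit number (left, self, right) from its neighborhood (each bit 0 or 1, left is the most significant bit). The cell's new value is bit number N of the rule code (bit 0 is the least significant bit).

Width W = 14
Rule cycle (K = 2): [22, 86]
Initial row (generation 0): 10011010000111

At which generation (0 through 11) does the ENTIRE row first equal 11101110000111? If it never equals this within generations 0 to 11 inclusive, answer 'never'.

Gen 0: 10011010000111
Gen 1 (rule 22): 11100011001000
Gen 2 (rule 86): 00110101111100
Gen 3 (rule 22): 01000100000010
Gen 4 (rule 86): 11101110000111
Gen 5 (rule 22): 00000001001000
Gen 6 (rule 86): 00000011111100
Gen 7 (rule 22): 00000100000010
Gen 8 (rule 86): 00001110000111
Gen 9 (rule 22): 00010001001000
Gen 10 (rule 86): 00111011111100
Gen 11 (rule 22): 01000000000010

Answer: 4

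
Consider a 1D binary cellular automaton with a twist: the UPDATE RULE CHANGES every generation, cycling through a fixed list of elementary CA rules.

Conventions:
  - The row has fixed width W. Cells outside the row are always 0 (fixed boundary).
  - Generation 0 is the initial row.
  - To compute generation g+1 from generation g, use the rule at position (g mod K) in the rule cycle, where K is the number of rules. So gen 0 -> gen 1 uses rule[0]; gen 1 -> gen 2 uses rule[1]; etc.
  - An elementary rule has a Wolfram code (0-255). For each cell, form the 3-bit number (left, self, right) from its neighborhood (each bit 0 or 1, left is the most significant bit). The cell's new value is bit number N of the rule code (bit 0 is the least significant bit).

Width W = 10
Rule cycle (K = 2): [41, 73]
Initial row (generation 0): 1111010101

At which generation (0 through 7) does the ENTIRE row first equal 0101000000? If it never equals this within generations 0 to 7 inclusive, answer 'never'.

Gen 0: 1111010101
Gen 1 (rule 41): 1000101010
Gen 2 (rule 73): 0010000000
Gen 3 (rule 41): 1000111111
Gen 4 (rule 73): 0010100001
Gen 5 (rule 41): 1001001100
Gen 6 (rule 73): 0000001101
Gen 7 (rule 41): 1111101010

Answer: never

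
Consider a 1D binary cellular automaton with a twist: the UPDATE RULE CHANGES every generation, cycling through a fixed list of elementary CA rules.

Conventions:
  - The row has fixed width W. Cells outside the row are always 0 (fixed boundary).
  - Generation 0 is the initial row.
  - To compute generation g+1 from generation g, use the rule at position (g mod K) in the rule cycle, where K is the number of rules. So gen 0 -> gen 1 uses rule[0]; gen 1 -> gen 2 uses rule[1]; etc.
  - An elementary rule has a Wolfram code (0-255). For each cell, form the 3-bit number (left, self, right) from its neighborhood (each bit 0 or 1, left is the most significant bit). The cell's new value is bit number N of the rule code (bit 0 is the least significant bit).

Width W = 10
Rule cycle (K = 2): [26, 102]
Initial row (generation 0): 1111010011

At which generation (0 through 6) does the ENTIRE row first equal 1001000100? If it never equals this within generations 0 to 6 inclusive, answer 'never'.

Answer: 5

Derivation:
Gen 0: 1111010011
Gen 1 (rule 26): 1000001110
Gen 2 (rule 102): 1000010010
Gen 3 (rule 26): 0100101101
Gen 4 (rule 102): 1101110111
Gen 5 (rule 26): 1001000100
Gen 6 (rule 102): 1011001100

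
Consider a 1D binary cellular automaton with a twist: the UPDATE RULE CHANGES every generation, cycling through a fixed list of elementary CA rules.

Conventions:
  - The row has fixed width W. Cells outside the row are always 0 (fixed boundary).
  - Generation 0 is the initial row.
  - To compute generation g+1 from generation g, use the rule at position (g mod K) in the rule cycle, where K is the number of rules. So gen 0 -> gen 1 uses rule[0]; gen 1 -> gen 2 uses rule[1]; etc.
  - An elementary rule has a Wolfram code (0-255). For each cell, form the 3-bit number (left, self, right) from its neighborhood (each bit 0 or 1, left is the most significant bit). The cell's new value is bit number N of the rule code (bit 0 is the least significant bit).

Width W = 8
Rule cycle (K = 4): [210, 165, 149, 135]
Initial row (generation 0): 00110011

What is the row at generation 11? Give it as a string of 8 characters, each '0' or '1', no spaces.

Gen 0: 00110011
Gen 1 (rule 210): 01011101
Gen 2 (rule 165): 01101011
Gen 3 (rule 149): 00001000
Gen 4 (rule 135): 11111011
Gen 5 (rule 210): 01111001
Gen 6 (rule 165): 00110001
Gen 7 (rule 149): 10001101
Gen 8 (rule 135): 10110001
Gen 9 (rule 210): 00011010
Gen 10 (rule 165): 11000110
Gen 11 (rule 149): 00110001

Answer: 00110001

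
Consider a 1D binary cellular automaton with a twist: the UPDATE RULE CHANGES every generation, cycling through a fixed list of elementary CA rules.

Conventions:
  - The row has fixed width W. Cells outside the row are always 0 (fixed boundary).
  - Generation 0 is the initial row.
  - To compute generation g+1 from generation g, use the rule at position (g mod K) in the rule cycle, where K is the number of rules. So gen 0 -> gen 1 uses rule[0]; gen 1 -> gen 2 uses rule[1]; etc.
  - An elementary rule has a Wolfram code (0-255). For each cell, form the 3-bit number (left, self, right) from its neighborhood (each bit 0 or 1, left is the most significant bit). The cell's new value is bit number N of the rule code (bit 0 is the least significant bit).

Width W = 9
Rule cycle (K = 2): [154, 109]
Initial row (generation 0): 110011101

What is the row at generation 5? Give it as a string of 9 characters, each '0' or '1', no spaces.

Gen 0: 110011101
Gen 1 (rule 154): 101111000
Gen 2 (rule 109): 111001011
Gen 3 (rule 154): 110110010
Gen 4 (rule 109): 111110010
Gen 5 (rule 154): 111101101

Answer: 111101101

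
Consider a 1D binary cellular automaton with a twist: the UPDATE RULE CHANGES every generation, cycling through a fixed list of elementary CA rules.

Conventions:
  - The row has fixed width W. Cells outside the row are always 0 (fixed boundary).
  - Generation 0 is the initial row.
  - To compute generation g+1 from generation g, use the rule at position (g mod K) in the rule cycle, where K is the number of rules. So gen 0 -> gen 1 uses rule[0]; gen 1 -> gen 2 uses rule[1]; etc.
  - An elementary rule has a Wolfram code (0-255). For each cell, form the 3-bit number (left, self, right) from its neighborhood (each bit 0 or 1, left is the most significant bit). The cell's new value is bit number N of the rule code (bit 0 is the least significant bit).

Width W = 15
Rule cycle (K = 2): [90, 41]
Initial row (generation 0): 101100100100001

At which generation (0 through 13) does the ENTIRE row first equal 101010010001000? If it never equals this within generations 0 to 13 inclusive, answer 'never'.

Gen 0: 101100100100001
Gen 1 (rule 90): 001111011010010
Gen 2 (rule 41): 101000110100000
Gen 3 (rule 90): 000101110010000
Gen 4 (rule 41): 110011000000111
Gen 5 (rule 90): 111111100001101
Gen 6 (rule 41): 100000001101010
Gen 7 (rule 90): 010000011100001
Gen 8 (rule 41): 000111010001100
Gen 9 (rule 90): 001101001011110
Gen 10 (rule 41): 101010000110000
Gen 11 (rule 90): 000001001111000
Gen 12 (rule 41): 111100001000011
Gen 13 (rule 90): 100110010100111

Answer: never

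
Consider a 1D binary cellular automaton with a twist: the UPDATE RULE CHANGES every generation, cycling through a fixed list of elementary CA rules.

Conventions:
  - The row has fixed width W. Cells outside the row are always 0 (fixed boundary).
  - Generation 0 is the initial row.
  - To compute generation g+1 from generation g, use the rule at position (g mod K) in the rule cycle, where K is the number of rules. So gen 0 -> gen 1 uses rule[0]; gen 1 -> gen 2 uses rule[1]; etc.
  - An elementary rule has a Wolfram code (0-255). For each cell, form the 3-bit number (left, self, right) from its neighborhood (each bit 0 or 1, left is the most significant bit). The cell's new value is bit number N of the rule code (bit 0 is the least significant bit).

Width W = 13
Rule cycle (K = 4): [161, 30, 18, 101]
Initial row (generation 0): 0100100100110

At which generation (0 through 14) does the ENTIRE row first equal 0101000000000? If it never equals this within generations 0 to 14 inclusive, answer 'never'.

Answer: never

Derivation:
Gen 0: 0100100100110
Gen 1 (rule 161): 0000000000000
Gen 2 (rule 30): 0000000000000
Gen 3 (rule 18): 0000000000000
Gen 4 (rule 101): 1111111111111
Gen 5 (rule 161): 0111111111110
Gen 6 (rule 30): 1100000000001
Gen 7 (rule 18): 0010000000010
Gen 8 (rule 101): 1010111111010
Gen 9 (rule 161): 0101011110100
Gen 10 (rule 30): 1101010000110
Gen 11 (rule 18): 0000001001001
Gen 12 (rule 101): 1111101001001
Gen 13 (rule 161): 0111010000000
Gen 14 (rule 30): 1100011000000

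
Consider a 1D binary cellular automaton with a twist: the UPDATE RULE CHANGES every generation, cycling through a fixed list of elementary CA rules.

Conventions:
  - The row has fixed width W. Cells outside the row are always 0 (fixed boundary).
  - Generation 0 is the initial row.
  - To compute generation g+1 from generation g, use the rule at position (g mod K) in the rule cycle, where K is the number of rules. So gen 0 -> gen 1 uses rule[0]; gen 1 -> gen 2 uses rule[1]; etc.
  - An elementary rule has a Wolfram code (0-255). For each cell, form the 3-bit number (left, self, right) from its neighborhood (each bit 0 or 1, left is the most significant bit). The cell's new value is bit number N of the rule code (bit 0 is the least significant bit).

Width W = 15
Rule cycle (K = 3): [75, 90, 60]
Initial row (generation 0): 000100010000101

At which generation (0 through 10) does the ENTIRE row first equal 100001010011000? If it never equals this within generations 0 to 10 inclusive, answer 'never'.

Gen 0: 000100010000101
Gen 1 (rule 75): 111001100111000
Gen 2 (rule 90): 101111111101100
Gen 3 (rule 60): 111000000011010
Gen 4 (rule 75): 101011111111000
Gen 5 (rule 90): 000010000001100
Gen 6 (rule 60): 000011000001010
Gen 7 (rule 75): 111111011110000
Gen 8 (rule 90): 100001010011000
Gen 9 (rule 60): 110001111010100
Gen 10 (rule 75): 110111001000001

Answer: 8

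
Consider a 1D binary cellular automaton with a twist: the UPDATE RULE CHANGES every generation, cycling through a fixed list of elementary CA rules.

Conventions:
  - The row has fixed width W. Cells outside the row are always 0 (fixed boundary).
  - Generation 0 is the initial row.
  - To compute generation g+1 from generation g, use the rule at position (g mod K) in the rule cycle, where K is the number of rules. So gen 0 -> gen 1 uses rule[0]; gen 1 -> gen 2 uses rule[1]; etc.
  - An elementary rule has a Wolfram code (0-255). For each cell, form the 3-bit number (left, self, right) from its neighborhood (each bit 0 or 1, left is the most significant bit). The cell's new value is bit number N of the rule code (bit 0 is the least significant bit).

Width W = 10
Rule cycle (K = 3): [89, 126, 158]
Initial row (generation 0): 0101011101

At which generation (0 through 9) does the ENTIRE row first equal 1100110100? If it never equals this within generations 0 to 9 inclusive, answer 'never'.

Answer: never

Derivation:
Gen 0: 0101011101
Gen 1 (rule 89): 0000010100
Gen 2 (rule 126): 0000111110
Gen 3 (rule 158): 0001111101
Gen 4 (rule 89): 1101000100
Gen 5 (rule 126): 1111101110
Gen 6 (rule 158): 1111001101
Gen 7 (rule 89): 1001101100
Gen 8 (rule 126): 1111111110
Gen 9 (rule 158): 1111111101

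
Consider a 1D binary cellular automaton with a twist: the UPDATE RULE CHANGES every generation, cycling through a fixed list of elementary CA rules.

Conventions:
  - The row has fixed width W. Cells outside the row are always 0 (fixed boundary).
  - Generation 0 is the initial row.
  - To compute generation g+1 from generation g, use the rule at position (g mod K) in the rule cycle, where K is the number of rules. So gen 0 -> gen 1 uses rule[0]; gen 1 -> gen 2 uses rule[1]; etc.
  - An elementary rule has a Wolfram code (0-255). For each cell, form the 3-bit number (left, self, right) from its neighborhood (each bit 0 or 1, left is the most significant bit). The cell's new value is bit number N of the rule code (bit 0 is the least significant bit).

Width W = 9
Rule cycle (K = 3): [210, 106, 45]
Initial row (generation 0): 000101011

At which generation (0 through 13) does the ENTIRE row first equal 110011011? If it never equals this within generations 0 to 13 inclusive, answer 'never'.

Gen 0: 000101011
Gen 1 (rule 210): 001000001
Gen 2 (rule 106): 010000010
Gen 3 (rule 45): 010111010
Gen 4 (rule 210): 100011001
Gen 5 (rule 106): 000111010
Gen 6 (rule 45): 110100110
Gen 7 (rule 210): 010011011
Gen 8 (rule 106): 100111111
Gen 9 (rule 45): 100100000
Gen 10 (rule 210): 011010000
Gen 11 (rule 106): 111100000
Gen 12 (rule 45): 100001111
Gen 13 (rule 210): 010010111

Answer: never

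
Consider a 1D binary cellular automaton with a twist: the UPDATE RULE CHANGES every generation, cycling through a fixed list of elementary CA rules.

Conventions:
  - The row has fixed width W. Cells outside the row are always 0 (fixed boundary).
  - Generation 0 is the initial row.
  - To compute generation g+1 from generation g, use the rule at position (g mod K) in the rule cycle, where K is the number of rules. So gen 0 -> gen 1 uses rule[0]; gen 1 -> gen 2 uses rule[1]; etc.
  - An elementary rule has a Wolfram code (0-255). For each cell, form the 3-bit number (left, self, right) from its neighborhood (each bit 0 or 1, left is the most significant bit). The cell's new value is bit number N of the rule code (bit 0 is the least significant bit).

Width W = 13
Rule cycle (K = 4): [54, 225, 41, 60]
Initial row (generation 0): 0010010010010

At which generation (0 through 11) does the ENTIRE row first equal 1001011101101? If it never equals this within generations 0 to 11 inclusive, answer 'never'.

Answer: never

Derivation:
Gen 0: 0010010010010
Gen 1 (rule 54): 0111111111111
Gen 2 (rule 225): 0011111111111
Gen 3 (rule 41): 1010000000000
Gen 4 (rule 60): 1111000000000
Gen 5 (rule 54): 0000100000000
Gen 6 (rule 225): 1110001111111
Gen 7 (rule 41): 1000101000000
Gen 8 (rule 60): 1100111100000
Gen 9 (rule 54): 0011000010000
Gen 10 (rule 225): 1001011000111
Gen 11 (rule 41): 0000110010100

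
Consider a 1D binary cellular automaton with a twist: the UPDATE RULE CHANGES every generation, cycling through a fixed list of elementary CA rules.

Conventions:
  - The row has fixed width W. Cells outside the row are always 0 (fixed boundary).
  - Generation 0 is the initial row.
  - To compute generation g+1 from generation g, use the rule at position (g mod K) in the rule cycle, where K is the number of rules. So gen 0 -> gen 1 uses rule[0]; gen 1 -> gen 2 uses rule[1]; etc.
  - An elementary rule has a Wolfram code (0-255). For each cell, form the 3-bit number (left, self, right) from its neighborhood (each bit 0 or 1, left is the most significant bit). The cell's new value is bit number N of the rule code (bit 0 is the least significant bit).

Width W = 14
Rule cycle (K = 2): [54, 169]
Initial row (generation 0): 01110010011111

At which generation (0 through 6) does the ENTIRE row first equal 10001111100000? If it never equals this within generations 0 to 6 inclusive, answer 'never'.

Gen 0: 01110010011111
Gen 1 (rule 54): 10001111100000
Gen 2 (rule 169): 00101111001111
Gen 3 (rule 54): 01110000110000
Gen 4 (rule 169): 01100110100111
Gen 5 (rule 54): 10011001111000
Gen 6 (rule 169): 00010001110011

Answer: 1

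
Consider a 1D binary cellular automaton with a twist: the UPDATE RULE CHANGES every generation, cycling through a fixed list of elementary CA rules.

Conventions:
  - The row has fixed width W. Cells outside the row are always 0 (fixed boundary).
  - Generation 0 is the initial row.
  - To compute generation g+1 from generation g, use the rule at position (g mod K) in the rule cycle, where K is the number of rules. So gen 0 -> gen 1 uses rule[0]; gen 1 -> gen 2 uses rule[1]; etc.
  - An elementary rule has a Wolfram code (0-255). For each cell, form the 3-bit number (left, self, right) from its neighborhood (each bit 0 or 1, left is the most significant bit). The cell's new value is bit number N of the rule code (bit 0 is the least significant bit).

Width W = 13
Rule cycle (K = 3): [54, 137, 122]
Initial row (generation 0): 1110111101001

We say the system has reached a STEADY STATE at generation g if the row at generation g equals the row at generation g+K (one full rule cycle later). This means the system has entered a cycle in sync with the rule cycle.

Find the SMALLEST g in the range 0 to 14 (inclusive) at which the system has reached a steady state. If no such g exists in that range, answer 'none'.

Gen 0: 1110111101001
Gen 1 (rule 54): 0001000011111
Gen 2 (rule 137): 1100011011110
Gen 3 (rule 122): 1110111110011
Gen 4 (rule 54): 0001000001100
Gen 5 (rule 137): 1100011101001
Gen 6 (rule 122): 1110110110110
Gen 7 (rule 54): 0001001001001
Gen 8 (rule 137): 1100000000000
Gen 9 (rule 122): 1110000000000
Gen 10 (rule 54): 0001000000000
Gen 11 (rule 137): 1100011111111
Gen 12 (rule 122): 1110110000001
Gen 13 (rule 54): 0001001000011
Gen 14 (rule 137): 1100000011010
Gen 15 (rule 122): 1110000111101
Gen 16 (rule 54): 0001001000011
Gen 17 (rule 137): 1100000011010

Answer: 13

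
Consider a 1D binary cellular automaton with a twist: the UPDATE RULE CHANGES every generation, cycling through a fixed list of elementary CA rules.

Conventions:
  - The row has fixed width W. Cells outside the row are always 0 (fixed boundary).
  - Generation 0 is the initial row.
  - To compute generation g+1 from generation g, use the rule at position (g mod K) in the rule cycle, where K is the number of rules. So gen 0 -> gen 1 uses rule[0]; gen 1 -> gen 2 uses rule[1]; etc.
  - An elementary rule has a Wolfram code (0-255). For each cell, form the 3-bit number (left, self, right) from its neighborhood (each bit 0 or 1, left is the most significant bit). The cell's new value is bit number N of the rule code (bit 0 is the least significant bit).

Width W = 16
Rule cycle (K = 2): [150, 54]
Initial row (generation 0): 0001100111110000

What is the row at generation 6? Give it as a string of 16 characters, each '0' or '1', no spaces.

Answer: 0100001111000001

Derivation:
Gen 0: 0001100111110000
Gen 1 (rule 150): 0010011011101000
Gen 2 (rule 54): 0111100100011100
Gen 3 (rule 150): 1011011110101010
Gen 4 (rule 54): 1100100001111111
Gen 5 (rule 150): 0011110010111110
Gen 6 (rule 54): 0100001111000001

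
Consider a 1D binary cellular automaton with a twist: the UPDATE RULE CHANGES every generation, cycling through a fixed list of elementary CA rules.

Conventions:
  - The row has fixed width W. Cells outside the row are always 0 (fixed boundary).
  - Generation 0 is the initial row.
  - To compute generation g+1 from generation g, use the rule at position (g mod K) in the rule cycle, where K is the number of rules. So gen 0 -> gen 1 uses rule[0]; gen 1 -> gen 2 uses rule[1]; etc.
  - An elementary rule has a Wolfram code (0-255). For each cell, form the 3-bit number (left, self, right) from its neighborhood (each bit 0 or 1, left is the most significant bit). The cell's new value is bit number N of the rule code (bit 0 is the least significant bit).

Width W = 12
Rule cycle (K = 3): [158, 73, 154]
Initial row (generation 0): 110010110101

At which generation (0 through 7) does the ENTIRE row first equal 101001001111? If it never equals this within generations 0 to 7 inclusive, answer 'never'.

Gen 0: 110010110101
Gen 1 (rule 158): 101110100101
Gen 2 (rule 73): 001010000000
Gen 3 (rule 154): 010001000000
Gen 4 (rule 158): 111011100000
Gen 5 (rule 73): 101010101111
Gen 6 (rule 154): 000000001110
Gen 7 (rule 158): 000000011101

Answer: never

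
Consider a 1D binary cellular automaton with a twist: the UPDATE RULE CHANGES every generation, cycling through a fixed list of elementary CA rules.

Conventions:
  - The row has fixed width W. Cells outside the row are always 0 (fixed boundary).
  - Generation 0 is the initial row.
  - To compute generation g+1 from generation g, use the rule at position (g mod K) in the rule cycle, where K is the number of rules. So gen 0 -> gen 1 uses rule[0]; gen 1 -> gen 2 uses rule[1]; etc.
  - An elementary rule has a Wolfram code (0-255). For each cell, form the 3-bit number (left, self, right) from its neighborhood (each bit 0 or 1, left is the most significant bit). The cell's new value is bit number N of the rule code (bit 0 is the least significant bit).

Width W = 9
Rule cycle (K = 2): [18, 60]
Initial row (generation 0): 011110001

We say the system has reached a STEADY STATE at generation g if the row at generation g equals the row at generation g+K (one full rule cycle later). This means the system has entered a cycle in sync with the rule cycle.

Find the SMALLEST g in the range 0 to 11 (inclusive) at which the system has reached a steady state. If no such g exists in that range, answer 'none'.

Gen 0: 011110001
Gen 1 (rule 18): 100001010
Gen 2 (rule 60): 110001111
Gen 3 (rule 18): 001010000
Gen 4 (rule 60): 001111000
Gen 5 (rule 18): 010000100
Gen 6 (rule 60): 011000110
Gen 7 (rule 18): 100101001
Gen 8 (rule 60): 110111101
Gen 9 (rule 18): 000000000
Gen 10 (rule 60): 000000000
Gen 11 (rule 18): 000000000
Gen 12 (rule 60): 000000000
Gen 13 (rule 18): 000000000

Answer: 9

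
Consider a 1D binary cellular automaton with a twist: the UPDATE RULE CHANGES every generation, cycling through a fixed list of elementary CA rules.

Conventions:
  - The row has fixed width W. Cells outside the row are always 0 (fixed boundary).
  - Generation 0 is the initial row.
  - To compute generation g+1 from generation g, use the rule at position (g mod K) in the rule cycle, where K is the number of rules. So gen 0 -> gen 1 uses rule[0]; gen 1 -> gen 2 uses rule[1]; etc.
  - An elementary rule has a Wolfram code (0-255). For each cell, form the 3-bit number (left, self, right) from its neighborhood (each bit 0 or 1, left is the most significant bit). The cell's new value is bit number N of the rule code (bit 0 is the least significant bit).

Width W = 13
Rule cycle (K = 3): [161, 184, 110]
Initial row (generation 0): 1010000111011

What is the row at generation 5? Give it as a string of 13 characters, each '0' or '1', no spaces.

Gen 0: 1010000111011
Gen 1 (rule 161): 0100110010100
Gen 2 (rule 184): 0010101001010
Gen 3 (rule 110): 0111111011110
Gen 4 (rule 161): 0011110101100
Gen 5 (rule 184): 0011101011010

Answer: 0011101011010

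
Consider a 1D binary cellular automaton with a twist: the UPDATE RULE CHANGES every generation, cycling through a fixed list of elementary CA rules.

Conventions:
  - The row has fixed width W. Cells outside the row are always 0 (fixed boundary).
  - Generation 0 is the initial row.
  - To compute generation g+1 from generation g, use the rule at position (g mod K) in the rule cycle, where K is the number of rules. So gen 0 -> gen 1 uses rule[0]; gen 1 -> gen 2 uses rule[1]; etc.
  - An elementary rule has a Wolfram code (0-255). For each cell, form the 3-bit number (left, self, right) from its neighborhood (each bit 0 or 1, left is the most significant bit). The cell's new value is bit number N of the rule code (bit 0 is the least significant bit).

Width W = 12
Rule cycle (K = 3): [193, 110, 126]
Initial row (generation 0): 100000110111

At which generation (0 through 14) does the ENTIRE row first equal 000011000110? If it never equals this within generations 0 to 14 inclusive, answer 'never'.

Answer: never

Derivation:
Gen 0: 100000110111
Gen 1 (rule 193): 001110010011
Gen 2 (rule 110): 011010110111
Gen 3 (rule 126): 111111111101
Gen 4 (rule 193): 011111111100
Gen 5 (rule 110): 110000000100
Gen 6 (rule 126): 111000001110
Gen 7 (rule 193): 011011100110
Gen 8 (rule 110): 111110101110
Gen 9 (rule 126): 100011111011
Gen 10 (rule 193): 001001111001
Gen 11 (rule 110): 011011001011
Gen 12 (rule 126): 111111111111
Gen 13 (rule 193): 011111111111
Gen 14 (rule 110): 110000000001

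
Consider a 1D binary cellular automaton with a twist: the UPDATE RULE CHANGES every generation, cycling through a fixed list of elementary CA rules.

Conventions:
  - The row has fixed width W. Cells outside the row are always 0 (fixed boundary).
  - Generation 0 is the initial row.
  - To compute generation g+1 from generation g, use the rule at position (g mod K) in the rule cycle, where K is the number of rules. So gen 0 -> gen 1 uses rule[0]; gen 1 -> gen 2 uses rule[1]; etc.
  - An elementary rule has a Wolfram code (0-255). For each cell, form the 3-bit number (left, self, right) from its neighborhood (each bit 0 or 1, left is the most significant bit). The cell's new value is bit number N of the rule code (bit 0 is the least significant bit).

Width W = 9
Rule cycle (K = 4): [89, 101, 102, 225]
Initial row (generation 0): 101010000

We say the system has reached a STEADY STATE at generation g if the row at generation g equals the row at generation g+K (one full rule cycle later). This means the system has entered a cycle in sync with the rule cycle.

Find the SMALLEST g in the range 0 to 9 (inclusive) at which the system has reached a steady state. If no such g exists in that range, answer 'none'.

Gen 0: 101010000
Gen 1 (rule 89): 000001111
Gen 2 (rule 101): 111100001
Gen 3 (rule 102): 000100011
Gen 4 (rule 225): 110001001
Gen 5 (rule 89): 111100100
Gen 6 (rule 101): 000100101
Gen 7 (rule 102): 001101111
Gen 8 (rule 225): 100110111
Gen 9 (rule 89): 010110101
Gen 10 (rule 101): 011011111
Gen 11 (rule 102): 101100001
Gen 12 (rule 225): 010101100
Gen 13 (rule 89): 000001111

Answer: none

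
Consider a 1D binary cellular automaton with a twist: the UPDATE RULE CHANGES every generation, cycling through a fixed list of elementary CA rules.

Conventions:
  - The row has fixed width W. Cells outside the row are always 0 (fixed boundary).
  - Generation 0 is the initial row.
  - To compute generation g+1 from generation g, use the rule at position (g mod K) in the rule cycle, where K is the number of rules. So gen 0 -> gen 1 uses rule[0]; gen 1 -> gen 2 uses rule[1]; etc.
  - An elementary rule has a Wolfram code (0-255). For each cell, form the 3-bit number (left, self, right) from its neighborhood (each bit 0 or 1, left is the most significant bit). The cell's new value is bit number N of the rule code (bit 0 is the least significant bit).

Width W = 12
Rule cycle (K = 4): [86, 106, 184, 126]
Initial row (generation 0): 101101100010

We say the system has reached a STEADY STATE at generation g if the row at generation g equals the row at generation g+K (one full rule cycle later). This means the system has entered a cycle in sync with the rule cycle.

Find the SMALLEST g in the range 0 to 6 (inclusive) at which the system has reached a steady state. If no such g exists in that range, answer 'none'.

Answer: none

Derivation:
Gen 0: 101101100010
Gen 1 (rule 86): 100100110111
Gen 2 (rule 106): 001001111101
Gen 3 (rule 184): 000101111010
Gen 4 (rule 126): 001111001111
Gen 5 (rule 86): 010001110001
Gen 6 (rule 106): 100011010010
Gen 7 (rule 184): 010010101001
Gen 8 (rule 126): 111111111111
Gen 9 (rule 86): 000000000001
Gen 10 (rule 106): 000000000010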